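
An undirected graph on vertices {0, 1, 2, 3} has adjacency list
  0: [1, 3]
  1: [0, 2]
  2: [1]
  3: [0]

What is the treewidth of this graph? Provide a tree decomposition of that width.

Treewidth 1.
One optimal decomposition is:
Bags: B1 = {1, 2}  B2 = {0, 1}  B3 = {0, 3}
Tree: B1–B2, B2–B3

The largest bag has 2 vertices, giving width 1; this decomposition certifies tw(G) ≤ 1. Any graph with an edge has treewidth ≥ 1, and G has the edge 2–1. Hence tw(G) = 1 exactly.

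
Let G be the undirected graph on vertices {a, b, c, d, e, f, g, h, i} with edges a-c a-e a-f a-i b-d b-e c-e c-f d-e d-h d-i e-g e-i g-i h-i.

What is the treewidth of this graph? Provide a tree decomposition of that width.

Every bag has size at most 3, so the width is 3 − 1 = 2 and tw(G) ≤ 2. For the lower bound, the 3 vertices {a, c, e} are pairwise adjacent, and any tree decomposition puts a clique entirely inside one bag — forcing width ≥ 2. Hence tw(G) = 2 exactly.

Treewidth 2.
One optimal decomposition is:
Bags: B1 = {a, e, i}  B2 = {e, g, i}  B3 = {d, e, i}  B4 = {a, c, e}  B5 = {b, d, e}  B6 = {d, h, i}  B7 = {a, c, f}
Tree: B1–B2, B2–B3, B1–B4, B3–B5, B3–B6, B4–B7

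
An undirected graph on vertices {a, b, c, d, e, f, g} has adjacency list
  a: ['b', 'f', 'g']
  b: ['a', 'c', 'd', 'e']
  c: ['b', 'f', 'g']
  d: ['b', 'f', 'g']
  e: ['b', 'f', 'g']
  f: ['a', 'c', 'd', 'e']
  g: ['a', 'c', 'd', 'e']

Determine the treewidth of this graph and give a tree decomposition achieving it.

The largest bag has 4 vertices, giving width 3; this decomposition certifies tw(G) ≤ 3. For the lower bound: the 4 vertex sets {e,g}, {d,f}, {b}, {c} are disjoint, each induces a connected subgraph, and every pair is joined by at least one edge of G. Contracting each set to a single vertex therefore yields K_{4} as a minor, and since treewidth is minor-monotone, tw(G) ≥ tw(K_{4}) = 3. Combining the bounds, tw(G) = 3.

Treewidth 3.
One such decomposition:
Bags: B1 = {b, e, f, g}  B2 = {b, d, f, g}  B3 = {b, c, f, g}  B4 = {a, b, f, g}
Tree: B1–B2, B2–B3, B3–B4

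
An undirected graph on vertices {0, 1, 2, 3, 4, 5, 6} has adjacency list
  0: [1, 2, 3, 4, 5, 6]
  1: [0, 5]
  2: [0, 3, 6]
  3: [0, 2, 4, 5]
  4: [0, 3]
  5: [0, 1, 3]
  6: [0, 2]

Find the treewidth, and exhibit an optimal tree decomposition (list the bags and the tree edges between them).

Each bag holds 3 vertices, so the decomposition has width 2, which upper-bounds the treewidth. On the other hand G contains the 3-clique {0, 1, 5}. A clique must lie in a single bag of any decomposition, so no decomposition can have width below 2. Combining the bounds, tw(G) = 2.

Treewidth 2.
Bags: B1 = {0, 2, 3}  B2 = {0, 3, 4}  B3 = {0, 2, 6}  B4 = {0, 3, 5}  B5 = {0, 1, 5}
Tree: B1–B2, B1–B3, B1–B4, B4–B5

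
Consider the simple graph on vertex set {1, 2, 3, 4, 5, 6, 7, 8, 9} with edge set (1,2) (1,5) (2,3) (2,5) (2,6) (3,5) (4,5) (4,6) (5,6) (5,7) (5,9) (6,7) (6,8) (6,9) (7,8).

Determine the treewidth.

A width-2 tree decomposition is:
Bags: B1 = {2, 5, 6}  B2 = {1, 2, 5}  B3 = {5, 6, 7}  B4 = {4, 5, 6}  B5 = {6, 7, 8}  B6 = {2, 3, 5}  B7 = {5, 6, 9}
Tree: B1–B2, B1–B3, B3–B4, B3–B5, B2–B6, B3–B7
Every bag has size at most 3, so the width is 3 − 1 = 2 and tw(G) ≤ 2. For the lower bound, the 3 vertices {6, 7, 8} are pairwise adjacent, and any tree decomposition puts a clique entirely inside one bag — forcing width ≥ 2. The upper and lower bounds meet at 2, so that is the treewidth.

2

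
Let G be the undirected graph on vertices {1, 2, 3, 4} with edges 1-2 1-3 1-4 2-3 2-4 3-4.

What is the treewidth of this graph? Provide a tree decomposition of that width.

Treewidth 3.
One optimal decomposition is:
Bags: B1 = {1, 2, 3, 4}
Tree: (single bag)

A single bag containing all 4 vertices is trivially a valid decomposition of width 3. For the lower bound, the 4 vertices {1, 2, 3, 4} are pairwise adjacent, and any tree decomposition puts a clique entirely inside one bag — forcing width ≥ 3. The upper and lower bounds meet at 3, so that is the treewidth.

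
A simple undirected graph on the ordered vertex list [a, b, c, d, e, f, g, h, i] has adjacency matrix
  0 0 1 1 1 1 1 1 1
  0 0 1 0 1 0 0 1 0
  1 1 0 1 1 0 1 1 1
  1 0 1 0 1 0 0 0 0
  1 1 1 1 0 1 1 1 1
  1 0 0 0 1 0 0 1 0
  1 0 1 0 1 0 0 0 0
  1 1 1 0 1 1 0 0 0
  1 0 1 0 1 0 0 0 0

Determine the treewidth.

A width-3 tree decomposition is:
Bags: B1 = {a, c, e, i}  B2 = {a, c, e, g}  B3 = {a, c, e, h}  B4 = {a, e, f, h}  B5 = {a, c, d, e}  B6 = {b, c, e, h}
Tree: B1–B2, B2–B3, B3–B4, B1–B5, B3–B6
Every bag has size at most 4, so the width is 4 − 1 = 3 and tw(G) ≤ 3. Conversely, {a, c, d, e} is a clique of size 4, and the vertices of any clique must share a bag in every tree decomposition; so some bag has ≥ 4 vertices and tw(G) ≥ 3. Combining the bounds, tw(G) = 3.

3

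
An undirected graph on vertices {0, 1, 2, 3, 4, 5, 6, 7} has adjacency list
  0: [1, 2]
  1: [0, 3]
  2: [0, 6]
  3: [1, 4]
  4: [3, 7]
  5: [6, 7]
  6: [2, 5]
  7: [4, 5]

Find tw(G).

A width-2 tree decomposition is:
Bags: B1 = {4, 5, 7}  B2 = {4, 5, 6}  B3 = {2, 4, 6}  B4 = {0, 2, 4}  B5 = {0, 1, 4}  B6 = {1, 3, 4}
Tree: B1–B2, B2–B3, B3–B4, B4–B5, B5–B6
The largest bag has 3 vertices, giving width 2; this decomposition certifies tw(G) ≤ 2. Since 4–7–5–6–2–0–1–3–4 is a cycle in G, G is not acyclic. Forests are exactly the graphs of treewidth ≤ 1, so tw(G) ≥ 2. Combining the bounds, tw(G) = 2.

2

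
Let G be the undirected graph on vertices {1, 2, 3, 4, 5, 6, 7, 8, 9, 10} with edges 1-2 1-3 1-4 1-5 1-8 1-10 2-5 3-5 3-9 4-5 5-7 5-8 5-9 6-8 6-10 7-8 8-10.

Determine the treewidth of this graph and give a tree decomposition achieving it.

Treewidth 2.
One such decomposition:
Bags: B1 = {1, 5, 8}  B2 = {1, 4, 5}  B3 = {1, 2, 5}  B4 = {1, 8, 10}  B5 = {5, 7, 8}  B6 = {1, 3, 5}  B7 = {3, 5, 9}  B8 = {6, 8, 10}
Tree: B1–B2, B2–B3, B1–B4, B1–B5, B1–B6, B6–B7, B4–B8

Every bag has size at most 3, so the width is 3 − 1 = 2 and tw(G) ≤ 2. Conversely, {1, 8, 10} is a clique of size 3, and the vertices of any clique must share a bag in every tree decomposition; so some bag has ≥ 3 vertices and tw(G) ≥ 2. Hence tw(G) = 2 exactly.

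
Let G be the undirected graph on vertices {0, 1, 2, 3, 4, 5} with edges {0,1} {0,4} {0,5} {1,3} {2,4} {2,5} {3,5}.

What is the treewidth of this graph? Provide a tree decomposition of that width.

The largest bag has 3 vertices, giving width 2; this decomposition certifies tw(G) ≤ 2. The edges 3–1–0–5–3 form a cycle, so G is not a tree and its treewidth is at least 2. Hence tw(G) = 2 exactly.

Treewidth 2.
One optimal decomposition is:
Bags: B1 = {1, 3, 5}  B2 = {0, 1, 5}  B3 = {0, 2, 5}  B4 = {0, 2, 4}
Tree: B1–B2, B2–B3, B3–B4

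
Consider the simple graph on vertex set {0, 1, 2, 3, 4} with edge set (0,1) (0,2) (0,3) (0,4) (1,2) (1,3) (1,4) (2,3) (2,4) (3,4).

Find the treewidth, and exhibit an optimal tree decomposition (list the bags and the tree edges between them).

With just one bag of size 5, the width is 5 − 1 = 4, so tw(G) ≤ 4. On the other hand G contains the 5-clique {0, 1, 2, 3, 4}. A clique must lie in a single bag of any decomposition, so no decomposition can have width below 4. Hence tw(G) = 4 exactly.

Treewidth 4.
Bags: B1 = {0, 1, 2, 3, 4}
Tree: (single bag)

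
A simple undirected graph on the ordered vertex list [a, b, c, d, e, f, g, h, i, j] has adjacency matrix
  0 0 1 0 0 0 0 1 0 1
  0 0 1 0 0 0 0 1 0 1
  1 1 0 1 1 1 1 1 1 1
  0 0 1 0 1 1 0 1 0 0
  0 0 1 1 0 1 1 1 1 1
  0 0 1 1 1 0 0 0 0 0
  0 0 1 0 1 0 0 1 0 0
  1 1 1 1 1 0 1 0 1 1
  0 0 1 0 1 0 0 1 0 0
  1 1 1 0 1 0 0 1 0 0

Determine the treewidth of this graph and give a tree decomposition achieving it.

Treewidth 3.
One optimal decomposition is:
Bags: B1 = {c, e, h, i}  B2 = {c, d, e, h}  B3 = {c, e, h, j}  B4 = {c, d, e, f}  B5 = {b, c, h, j}  B6 = {a, c, h, j}  B7 = {c, e, g, h}
Tree: B1–B2, B2–B3, B2–B4, B3–B5, B5–B6, B2–B7

Each bag holds 4 vertices, so the decomposition has width 3, which upper-bounds the treewidth. Conversely, {c, d, e, h} is a clique of size 4, and the vertices of any clique must share a bag in every tree decomposition; so some bag has ≥ 4 vertices and tw(G) ≥ 3. Therefore the treewidth is 3.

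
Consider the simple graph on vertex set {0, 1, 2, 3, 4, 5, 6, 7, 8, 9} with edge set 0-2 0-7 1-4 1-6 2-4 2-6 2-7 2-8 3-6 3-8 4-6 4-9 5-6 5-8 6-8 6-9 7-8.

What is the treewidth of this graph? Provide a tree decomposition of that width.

Each bag holds 3 vertices, so the decomposition has width 2, which upper-bounds the treewidth. For the lower bound, the 3 vertices {0, 2, 7} are pairwise adjacent, and any tree decomposition puts a clique entirely inside one bag — forcing width ≥ 2. Hence tw(G) = 2 exactly.

Treewidth 2.
One such decomposition:
Bags: B1 = {2, 4, 6}  B2 = {2, 6, 8}  B3 = {4, 6, 9}  B4 = {3, 6, 8}  B5 = {5, 6, 8}  B6 = {2, 7, 8}  B7 = {1, 4, 6}  B8 = {0, 2, 7}
Tree: B1–B2, B1–B3, B2–B4, B2–B5, B2–B6, B3–B7, B6–B8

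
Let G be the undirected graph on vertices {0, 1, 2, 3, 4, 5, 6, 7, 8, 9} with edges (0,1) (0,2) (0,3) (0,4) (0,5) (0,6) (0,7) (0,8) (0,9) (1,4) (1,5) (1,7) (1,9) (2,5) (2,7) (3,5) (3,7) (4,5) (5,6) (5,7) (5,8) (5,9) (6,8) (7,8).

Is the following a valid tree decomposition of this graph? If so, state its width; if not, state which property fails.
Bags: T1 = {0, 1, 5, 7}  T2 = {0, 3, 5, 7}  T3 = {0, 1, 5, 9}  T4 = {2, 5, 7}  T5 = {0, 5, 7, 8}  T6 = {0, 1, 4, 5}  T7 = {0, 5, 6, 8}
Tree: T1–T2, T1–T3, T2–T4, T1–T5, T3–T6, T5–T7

No — edge (0,2) lies in no bag.

A tree decomposition must satisfy three properties: every vertex lies in some bag; for every edge, both endpoints lie together in some bag; and for every vertex, the bags containing it form a connected subtree. Here edge (0,2) lies in no bag, so the decomposition is invalid.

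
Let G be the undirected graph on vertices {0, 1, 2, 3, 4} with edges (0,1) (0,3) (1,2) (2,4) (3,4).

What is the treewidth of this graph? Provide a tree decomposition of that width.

Treewidth 2.
Bags: B1 = {0, 1, 3}  B2 = {1, 2, 3}  B3 = {2, 3, 4}
Tree: B1–B2, B2–B3

The largest bag has 3 vertices, giving width 2; this decomposition certifies tw(G) ≤ 2. Since 3–0–1–2–4–3 is a cycle in G, G is not acyclic. Forests are exactly the graphs of treewidth ≤ 1, so tw(G) ≥ 2. The upper and lower bounds meet at 2, so that is the treewidth.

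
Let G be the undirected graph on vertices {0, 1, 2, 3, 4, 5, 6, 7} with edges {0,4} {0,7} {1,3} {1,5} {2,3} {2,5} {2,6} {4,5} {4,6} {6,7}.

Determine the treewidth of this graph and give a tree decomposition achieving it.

Treewidth 2.
Bags: B1 = {1, 3, 5}  B2 = {2, 3, 5}  B3 = {2, 4, 5}  B4 = {2, 4, 6}  B5 = {0, 4, 6}  B6 = {0, 6, 7}
Tree: B1–B2, B2–B3, B3–B4, B4–B5, B5–B6

The largest bag has 3 vertices, giving width 2; this decomposition certifies tw(G) ≤ 2. Since 1–3–2–5–1 is a cycle in G, G is not acyclic. Forests are exactly the graphs of treewidth ≤ 1, so tw(G) ≥ 2. Hence tw(G) = 2 exactly.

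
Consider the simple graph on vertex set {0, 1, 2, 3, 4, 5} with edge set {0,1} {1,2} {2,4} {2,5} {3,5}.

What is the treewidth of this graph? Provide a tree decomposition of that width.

Treewidth 1.
One such decomposition:
Bags: B1 = {2, 4}  B2 = {1, 2}  B3 = {2, 5}  B4 = {3, 5}  B5 = {0, 1}
Tree: B1–B2, B2–B3, B3–B4, B2–B5

The largest bag has 2 vertices, giving width 1; this decomposition certifies tw(G) ≤ 1. Since G has at least one edge (e.g. 2–4), it is not an edgeless graph, so tw(G) ≥ 1. The upper and lower bounds meet at 1, so that is the treewidth.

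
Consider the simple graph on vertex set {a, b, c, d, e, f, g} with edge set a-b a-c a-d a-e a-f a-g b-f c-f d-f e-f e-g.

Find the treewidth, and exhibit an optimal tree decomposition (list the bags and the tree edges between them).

Treewidth 2.
Bags: B1 = {a, c, f}  B2 = {a, b, f}  B3 = {a, d, f}  B4 = {a, e, f}  B5 = {a, e, g}
Tree: B1–B2, B2–B3, B2–B4, B4–B5

Every bag has size at most 3, so the width is 3 − 1 = 2 and tw(G) ≤ 2. Conversely, {a, e, g} is a clique of size 3, and the vertices of any clique must share a bag in every tree decomposition; so some bag has ≥ 3 vertices and tw(G) ≥ 2. Combining the bounds, tw(G) = 2.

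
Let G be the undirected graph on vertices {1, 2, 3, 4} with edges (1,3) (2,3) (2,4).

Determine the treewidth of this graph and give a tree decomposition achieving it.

Every bag has size at most 2, so the width is 2 − 1 = 1 and tw(G) ≤ 1. G has an edge, so its treewidth is at least 1. The upper and lower bounds meet at 1, so that is the treewidth.

Treewidth 1.
One optimal decomposition is:
Bags: B1 = {2, 3}  B2 = {2, 4}  B3 = {1, 3}
Tree: B1–B2, B1–B3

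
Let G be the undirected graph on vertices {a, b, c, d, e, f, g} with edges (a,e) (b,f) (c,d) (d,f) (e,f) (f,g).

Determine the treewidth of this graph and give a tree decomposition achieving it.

The largest bag has 2 vertices, giving width 1; this decomposition certifies tw(G) ≤ 1. Any graph with an edge has treewidth ≥ 1, and G has the edge e–f. The upper and lower bounds meet at 1, so that is the treewidth.

Treewidth 1.
One optimal decomposition is:
Bags: B1 = {e, f}  B2 = {b, f}  B3 = {f, g}  B4 = {a, e}  B5 = {d, f}  B6 = {c, d}
Tree: B1–B2, B1–B3, B1–B4, B3–B5, B5–B6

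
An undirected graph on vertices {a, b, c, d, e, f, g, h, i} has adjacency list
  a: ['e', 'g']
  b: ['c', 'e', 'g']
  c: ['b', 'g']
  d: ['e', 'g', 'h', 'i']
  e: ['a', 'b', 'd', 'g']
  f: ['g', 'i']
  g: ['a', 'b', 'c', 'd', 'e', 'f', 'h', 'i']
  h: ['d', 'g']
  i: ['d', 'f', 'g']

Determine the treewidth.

2

A width-2 tree decomposition is:
Bags: B1 = {d, e, g}  B2 = {b, e, g}  B3 = {d, g, i}  B4 = {b, c, g}  B5 = {d, g, h}  B6 = {a, e, g}  B7 = {f, g, i}
Tree: B1–B2, B1–B3, B2–B4, B1–B5, B2–B6, B3–B7
Every bag has size at most 3, so the width is 3 − 1 = 2 and tw(G) ≤ 2. For the lower bound, the 3 vertices {d, e, g} are pairwise adjacent, and any tree decomposition puts a clique entirely inside one bag — forcing width ≥ 2. Therefore the treewidth is 2.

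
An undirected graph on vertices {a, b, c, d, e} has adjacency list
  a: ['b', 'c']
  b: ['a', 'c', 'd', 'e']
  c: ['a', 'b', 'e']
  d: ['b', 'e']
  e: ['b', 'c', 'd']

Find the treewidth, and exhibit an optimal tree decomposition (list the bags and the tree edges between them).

Treewidth 2.
One such decomposition:
Bags: B1 = {b, d, e}  B2 = {b, c, e}  B3 = {a, b, c}
Tree: B1–B2, B2–B3

Each bag holds 3 vertices, so the decomposition has width 2, which upper-bounds the treewidth. On the other hand G contains the 3-clique {b, d, e}. A clique must lie in a single bag of any decomposition, so no decomposition can have width below 2. The upper and lower bounds meet at 2, so that is the treewidth.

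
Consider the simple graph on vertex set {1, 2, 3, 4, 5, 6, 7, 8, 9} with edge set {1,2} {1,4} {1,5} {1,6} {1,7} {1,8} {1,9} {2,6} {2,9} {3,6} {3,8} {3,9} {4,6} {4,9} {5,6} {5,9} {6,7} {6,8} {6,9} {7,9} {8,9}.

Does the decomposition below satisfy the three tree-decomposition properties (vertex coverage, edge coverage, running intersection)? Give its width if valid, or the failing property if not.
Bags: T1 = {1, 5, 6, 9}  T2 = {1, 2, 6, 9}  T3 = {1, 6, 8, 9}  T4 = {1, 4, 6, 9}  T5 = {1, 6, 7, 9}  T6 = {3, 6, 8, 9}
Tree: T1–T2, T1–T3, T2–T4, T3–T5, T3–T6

Vertex coverage: the bags together contain {1, 2, 3, 4, 5, 6, 7, 8, 9}, the full vertex set. Edge coverage: each edge of G has both endpoints in at least one bag. Running intersection: for every vertex, the bags containing it form a connected subtree. All three properties hold, so this is a valid tree decomposition of width max|bag| − 1 = 3, and hence tw(G) ≤ 3.

Yes; width 3.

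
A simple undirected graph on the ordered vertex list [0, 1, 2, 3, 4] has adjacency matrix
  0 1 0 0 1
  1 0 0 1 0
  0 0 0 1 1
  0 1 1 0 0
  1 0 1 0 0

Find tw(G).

2

A width-2 tree decomposition is:
Bags: B1 = {0, 1, 3}  B2 = {0, 2, 3}  B3 = {0, 2, 4}
Tree: B1–B2, B2–B3
Each bag holds 3 vertices, so the decomposition has width 2, which upper-bounds the treewidth. For the lower bound, G contains the cycle 0–1–3–2–4–0, so G is not a forest; only forests have treewidth ≤ 1, hence tw(G) ≥ 2. Therefore the treewidth is 2.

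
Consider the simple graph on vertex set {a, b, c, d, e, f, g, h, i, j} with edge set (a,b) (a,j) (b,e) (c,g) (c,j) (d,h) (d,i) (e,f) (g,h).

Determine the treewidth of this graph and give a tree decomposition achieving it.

Every bag has size at most 2, so the width is 2 − 1 = 1 and tw(G) ≤ 1. Any graph with an edge has treewidth ≥ 1, and G has the edge f–e. Combining the bounds, tw(G) = 1.

Treewidth 1.
One such decomposition:
Bags: B1 = {e, f}  B2 = {b, e}  B3 = {a, b}  B4 = {a, j}  B5 = {c, j}  B6 = {c, g}  B7 = {g, h}  B8 = {d, h}  B9 = {d, i}
Tree: B1–B2, B2–B3, B3–B4, B4–B5, B5–B6, B6–B7, B7–B8, B8–B9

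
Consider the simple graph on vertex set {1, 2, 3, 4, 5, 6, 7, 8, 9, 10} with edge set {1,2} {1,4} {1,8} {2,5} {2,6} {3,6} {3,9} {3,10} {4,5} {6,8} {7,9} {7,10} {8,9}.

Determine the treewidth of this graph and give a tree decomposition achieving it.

Each bag holds 3 vertices, so the decomposition has width 2, which upper-bounds the treewidth. The edges 7–10–3–9–7 form a cycle, so G is not a tree and its treewidth is at least 2. Hence tw(G) = 2 exactly.

Treewidth 2.
One such decomposition:
Bags: B1 = {7, 9, 10}  B2 = {3, 9, 10}  B3 = {3, 8, 9}  B4 = {3, 6, 8}  B5 = {1, 6, 8}  B6 = {1, 2, 6}  B7 = {1, 2, 4}  B8 = {2, 4, 5}
Tree: B1–B2, B2–B3, B3–B4, B4–B5, B5–B6, B6–B7, B7–B8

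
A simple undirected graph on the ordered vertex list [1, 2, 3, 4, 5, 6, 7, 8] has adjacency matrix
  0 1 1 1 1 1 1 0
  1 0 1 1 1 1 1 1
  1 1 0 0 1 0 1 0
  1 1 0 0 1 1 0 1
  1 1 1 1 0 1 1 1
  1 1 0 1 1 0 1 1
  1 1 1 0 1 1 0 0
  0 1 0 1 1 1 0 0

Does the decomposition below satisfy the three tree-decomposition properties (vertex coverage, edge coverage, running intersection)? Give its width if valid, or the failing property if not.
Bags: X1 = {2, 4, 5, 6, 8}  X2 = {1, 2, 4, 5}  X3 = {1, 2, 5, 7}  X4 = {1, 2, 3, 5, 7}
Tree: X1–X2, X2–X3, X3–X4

No — edge (6,1) lies in no bag.

A tree decomposition must satisfy three properties: every vertex lies in some bag; for every edge, both endpoints lie together in some bag; and for every vertex, the bags containing it form a connected subtree. Here edge (6,1) lies in no bag, so the decomposition is invalid.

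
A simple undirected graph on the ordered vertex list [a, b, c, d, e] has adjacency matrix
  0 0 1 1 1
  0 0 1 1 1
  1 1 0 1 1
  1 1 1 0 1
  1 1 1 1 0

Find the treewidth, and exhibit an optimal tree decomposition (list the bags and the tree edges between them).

Every bag has size at most 4, so the width is 4 − 1 = 3 and tw(G) ≤ 3. Conversely, {a, c, d, e} is a clique of size 4, and the vertices of any clique must share a bag in every tree decomposition; so some bag has ≥ 4 vertices and tw(G) ≥ 3. Hence tw(G) = 3 exactly.

Treewidth 3.
One optimal decomposition is:
Bags: B1 = {a, c, d, e}  B2 = {b, c, d, e}
Tree: B1–B2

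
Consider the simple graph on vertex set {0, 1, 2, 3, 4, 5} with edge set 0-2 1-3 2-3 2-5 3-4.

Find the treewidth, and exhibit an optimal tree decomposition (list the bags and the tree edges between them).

Treewidth 1.
One optimal decomposition is:
Bags: B1 = {2, 3}  B2 = {1, 3}  B3 = {3, 4}  B4 = {0, 2}  B5 = {2, 5}
Tree: B1–B2, B2–B3, B1–B4, B4–B5

Each bag holds 2 vertices, so the decomposition has width 1, which upper-bounds the treewidth. Any graph with an edge has treewidth ≥ 1, and G has the edge 2–3. Therefore the treewidth is 1.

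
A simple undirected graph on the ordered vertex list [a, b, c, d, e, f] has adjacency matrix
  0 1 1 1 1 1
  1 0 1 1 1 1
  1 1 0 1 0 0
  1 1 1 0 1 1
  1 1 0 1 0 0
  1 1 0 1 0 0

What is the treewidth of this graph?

3

A width-3 tree decomposition is:
Bags: B1 = {a, b, d, e}  B2 = {a, b, d, f}  B3 = {a, b, c, d}
Tree: B1–B2, B1–B3
Each bag holds 4 vertices, so the decomposition has width 3, which upper-bounds the treewidth. Conversely, {a, b, d, e} is a clique of size 4, and the vertices of any clique must share a bag in every tree decomposition; so some bag has ≥ 4 vertices and tw(G) ≥ 3. The upper and lower bounds meet at 3, so that is the treewidth.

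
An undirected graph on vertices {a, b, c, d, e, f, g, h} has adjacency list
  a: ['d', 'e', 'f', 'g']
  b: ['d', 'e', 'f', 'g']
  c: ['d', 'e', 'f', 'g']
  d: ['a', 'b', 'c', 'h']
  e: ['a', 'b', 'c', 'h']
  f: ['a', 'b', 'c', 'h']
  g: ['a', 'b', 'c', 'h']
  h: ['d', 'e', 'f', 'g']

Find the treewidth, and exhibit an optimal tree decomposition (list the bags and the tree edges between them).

Treewidth 4.
One such decomposition:
Bags: B1 = {a, b, c, f, h}  B2 = {a, b, c, e, h}  B3 = {a, b, c, d, h}  B4 = {a, b, c, g, h}
Tree: B1–B2, B2–B3, B3–B4

The largest bag has 5 vertices, giving width 4; this decomposition certifies tw(G) ≤ 4. For the lower bound: the 5 vertex sets {c,f}, {b,e}, {d,h}, {a}, {g} are disjoint, each induces a connected subgraph, and every pair is joined by at least one edge of G. Contracting each set to a single vertex therefore yields K_{5} as a minor, and since treewidth is minor-monotone, tw(G) ≥ tw(K_{5}) = 4. Therefore the treewidth is 4.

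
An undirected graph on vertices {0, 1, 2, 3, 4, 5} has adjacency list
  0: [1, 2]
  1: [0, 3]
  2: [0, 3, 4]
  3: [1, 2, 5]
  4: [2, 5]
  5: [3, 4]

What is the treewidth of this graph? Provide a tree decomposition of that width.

Every bag has size at most 3, so the width is 3 − 1 = 2 and tw(G) ≤ 2. Since 5–4–2–3–5 is a cycle in G, G is not acyclic. Forests are exactly the graphs of treewidth ≤ 1, so tw(G) ≥ 2. Hence tw(G) = 2 exactly.

Treewidth 2.
One such decomposition:
Bags: B1 = {3, 4, 5}  B2 = {2, 3, 4}  B3 = {1, 2, 3}  B4 = {0, 1, 2}
Tree: B1–B2, B2–B3, B3–B4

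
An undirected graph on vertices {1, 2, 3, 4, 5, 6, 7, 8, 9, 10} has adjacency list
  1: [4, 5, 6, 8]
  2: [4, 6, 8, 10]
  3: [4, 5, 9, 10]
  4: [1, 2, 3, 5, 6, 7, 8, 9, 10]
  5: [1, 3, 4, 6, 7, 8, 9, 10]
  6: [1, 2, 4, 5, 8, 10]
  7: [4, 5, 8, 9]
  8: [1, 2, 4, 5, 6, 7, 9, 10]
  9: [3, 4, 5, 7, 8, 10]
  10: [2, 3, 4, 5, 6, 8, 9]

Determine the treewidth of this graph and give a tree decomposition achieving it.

Each bag holds 5 vertices, so the decomposition has width 4, which upper-bounds the treewidth. For the lower bound, the 5 vertices {2, 4, 6, 8, 10} are pairwise adjacent, and any tree decomposition puts a clique entirely inside one bag — forcing width ≥ 4. Combining the bounds, tw(G) = 4.

Treewidth 4.
One optimal decomposition is:
Bags: B1 = {4, 5, 8, 9, 10}  B2 = {4, 5, 6, 8, 10}  B3 = {4, 5, 7, 8, 9}  B4 = {2, 4, 6, 8, 10}  B5 = {1, 4, 5, 6, 8}  B6 = {3, 4, 5, 9, 10}
Tree: B1–B2, B1–B3, B2–B4, B2–B5, B1–B6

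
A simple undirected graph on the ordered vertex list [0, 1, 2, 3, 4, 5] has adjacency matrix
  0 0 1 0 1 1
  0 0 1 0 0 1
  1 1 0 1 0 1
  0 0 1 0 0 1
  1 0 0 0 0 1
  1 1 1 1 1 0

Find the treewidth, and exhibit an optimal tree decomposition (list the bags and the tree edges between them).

Each bag holds 3 vertices, so the decomposition has width 2, which upper-bounds the treewidth. On the other hand G contains the 3-clique {0, 2, 5}. A clique must lie in a single bag of any decomposition, so no decomposition can have width below 2. Therefore the treewidth is 2.

Treewidth 2.
One optimal decomposition is:
Bags: B1 = {0, 2, 5}  B2 = {2, 3, 5}  B3 = {1, 2, 5}  B4 = {0, 4, 5}
Tree: B1–B2, B2–B3, B1–B4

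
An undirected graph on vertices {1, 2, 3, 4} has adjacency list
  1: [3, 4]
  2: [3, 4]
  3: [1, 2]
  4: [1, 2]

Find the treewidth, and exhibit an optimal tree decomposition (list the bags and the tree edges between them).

Treewidth 2.
One optimal decomposition is:
Bags: B1 = {1, 2, 3}  B2 = {1, 2, 4}
Tree: B1–B2

Every bag has size at most 3, so the width is 3 − 1 = 2 and tw(G) ≤ 2. Since 1–3–2–4–1 is a cycle in G, G is not acyclic. Forests are exactly the graphs of treewidth ≤ 1, so tw(G) ≥ 2. The upper and lower bounds meet at 2, so that is the treewidth.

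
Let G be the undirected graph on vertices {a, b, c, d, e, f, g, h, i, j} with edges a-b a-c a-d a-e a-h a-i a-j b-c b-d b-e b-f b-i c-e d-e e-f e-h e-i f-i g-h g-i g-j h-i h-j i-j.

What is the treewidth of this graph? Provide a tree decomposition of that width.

The largest bag has 4 vertices, giving width 3; this decomposition certifies tw(G) ≤ 3. Conversely, {a, b, d, e} is a clique of size 4, and the vertices of any clique must share a bag in every tree decomposition; so some bag has ≥ 4 vertices and tw(G) ≥ 3. Combining the bounds, tw(G) = 3.

Treewidth 3.
Bags: B1 = {a, b, e, i}  B2 = {a, e, h, i}  B3 = {a, h, i, j}  B4 = {a, b, c, e}  B5 = {g, h, i, j}  B6 = {a, b, d, e}  B7 = {b, e, f, i}
Tree: B1–B2, B2–B3, B1–B4, B3–B5, B1–B6, B1–B7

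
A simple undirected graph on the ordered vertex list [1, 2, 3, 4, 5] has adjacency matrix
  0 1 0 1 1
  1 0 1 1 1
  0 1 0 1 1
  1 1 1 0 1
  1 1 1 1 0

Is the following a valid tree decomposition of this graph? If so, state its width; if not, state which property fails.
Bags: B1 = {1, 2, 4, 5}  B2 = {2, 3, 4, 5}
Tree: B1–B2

Yes; width 3.

Every vertex of G appears in some bag (union = {1, 2, 3, 4, 5}); every edge is covered by a bag; and for each vertex v the set of bags containing v is connected in the bag tree. The decomposition is therefore valid. The largest bag has 4 vertices, so the width is 3.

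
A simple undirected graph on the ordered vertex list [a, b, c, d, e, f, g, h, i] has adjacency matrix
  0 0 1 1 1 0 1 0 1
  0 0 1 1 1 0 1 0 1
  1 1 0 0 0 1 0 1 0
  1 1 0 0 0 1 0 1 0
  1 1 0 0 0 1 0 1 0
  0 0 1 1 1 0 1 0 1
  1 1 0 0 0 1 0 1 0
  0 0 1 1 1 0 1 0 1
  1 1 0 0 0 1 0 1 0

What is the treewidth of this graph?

A width-4 tree decomposition is:
Bags: B1 = {a, b, c, f, h}  B2 = {a, b, e, f, h}  B3 = {a, b, f, g, h}  B4 = {a, b, d, f, h}  B5 = {a, b, f, h, i}
Tree: B1–B2, B2–B3, B3–B4, B4–B5
Every bag has size at most 5, so the width is 5 − 1 = 4 and tw(G) ≤ 4. For the lower bound: the 5 vertex sets {c,h}, {a,e}, {f,g}, {b}, {d} are disjoint, each induces a connected subgraph, and every pair is joined by at least one edge of G. Contracting each set to a single vertex therefore yields K_{5} as a minor, and since treewidth is minor-monotone, tw(G) ≥ tw(K_{5}) = 4. Combining the bounds, tw(G) = 4.

4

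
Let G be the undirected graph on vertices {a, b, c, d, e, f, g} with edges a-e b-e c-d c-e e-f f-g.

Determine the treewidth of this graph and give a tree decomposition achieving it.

Treewidth 1.
Bags: B1 = {c, d}  B2 = {c, e}  B3 = {e, f}  B4 = {f, g}  B5 = {b, e}  B6 = {a, e}
Tree: B1–B2, B2–B3, B3–B4, B2–B5, B5–B6

Each bag holds 2 vertices, so the decomposition has width 1, which upper-bounds the treewidth. Since G has at least one edge (e.g. d–c), it is not an edgeless graph, so tw(G) ≥ 1. Hence tw(G) = 1 exactly.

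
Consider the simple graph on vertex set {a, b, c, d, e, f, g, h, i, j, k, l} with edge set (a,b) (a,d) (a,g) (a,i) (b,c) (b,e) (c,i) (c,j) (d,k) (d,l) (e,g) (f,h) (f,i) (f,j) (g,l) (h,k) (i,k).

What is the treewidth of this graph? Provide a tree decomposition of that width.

Each bag holds 4 vertices, so the decomposition has width 3, which upper-bounds the treewidth. For the lower bound: the 4 vertex sets {e,g,l}, {b}, {a}, {c,d,i,k} are disjoint, each induces a connected subgraph, and every pair is joined by at least one edge of G. Contracting each set to a single vertex therefore yields K_{4} as a minor, and since treewidth is minor-monotone, tw(G) ≥ tw(K_{4}) = 3. Combining the bounds, tw(G) = 3.

Treewidth 3.
One such decomposition:
Bags: B1 = {b, e, g, l}  B2 = {a, b, g, l}  B3 = {a, b, d, l}  B4 = {a, b, c, d}  B5 = {a, c, d, i}  B6 = {c, d, i, k}  B7 = {c, i, j, k}  B8 = {f, i, j, k}  B9 = {f, h, j, k}
Tree: B1–B2, B2–B3, B3–B4, B4–B5, B5–B6, B6–B7, B7–B8, B8–B9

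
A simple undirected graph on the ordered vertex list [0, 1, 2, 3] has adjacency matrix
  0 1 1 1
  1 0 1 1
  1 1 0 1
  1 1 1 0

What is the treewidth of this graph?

3

A width-3 tree decomposition is:
Bags: B1 = {0, 1, 2, 3}
Tree: (single bag)
With just one bag of size 4, the width is 4 − 1 = 3, so tw(G) ≤ 3. Conversely, {0, 1, 2, 3} is a clique of size 4, and the vertices of any clique must share a bag in every tree decomposition; so some bag has ≥ 4 vertices and tw(G) ≥ 3. Therefore the treewidth is 3.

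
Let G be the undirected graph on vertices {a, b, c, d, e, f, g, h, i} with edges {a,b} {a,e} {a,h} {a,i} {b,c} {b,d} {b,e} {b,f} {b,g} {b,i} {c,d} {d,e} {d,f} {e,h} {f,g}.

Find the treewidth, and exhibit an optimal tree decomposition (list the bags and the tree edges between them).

Treewidth 2.
Bags: B1 = {b, d, f}  B2 = {b, d, e}  B3 = {a, b, e}  B4 = {b, f, g}  B5 = {a, e, h}  B6 = {a, b, i}  B7 = {b, c, d}
Tree: B1–B2, B2–B3, B1–B4, B3–B5, B3–B6, B2–B7

Each bag holds 3 vertices, so the decomposition has width 2, which upper-bounds the treewidth. For the lower bound, the 3 vertices {a, e, h} are pairwise adjacent, and any tree decomposition puts a clique entirely inside one bag — forcing width ≥ 2. Therefore the treewidth is 2.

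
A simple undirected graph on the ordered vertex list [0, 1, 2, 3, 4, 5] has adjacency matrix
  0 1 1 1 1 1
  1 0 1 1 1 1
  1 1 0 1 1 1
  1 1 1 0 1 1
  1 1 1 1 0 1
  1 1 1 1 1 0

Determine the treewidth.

A width-5 tree decomposition is:
Bags: B1 = {0, 1, 2, 3, 4, 5}
Tree: (single bag)
With just one bag of size 6, the width is 6 − 1 = 5, so tw(G) ≤ 5. On the other hand G contains the 6-clique {0, 1, 2, 3, 4, 5}. A clique must lie in a single bag of any decomposition, so no decomposition can have width below 5. Combining the bounds, tw(G) = 5.

5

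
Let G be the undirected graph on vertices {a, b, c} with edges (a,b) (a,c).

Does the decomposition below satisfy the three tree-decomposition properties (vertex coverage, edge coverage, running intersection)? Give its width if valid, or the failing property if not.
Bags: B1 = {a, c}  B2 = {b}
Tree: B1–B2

A tree decomposition must satisfy three properties: every vertex lies in some bag; for every edge, both endpoints lie together in some bag; and for every vertex, the bags containing it form a connected subtree. Here edge (a,b) lies in no bag, so the decomposition is invalid.

No — edge (a,b) lies in no bag.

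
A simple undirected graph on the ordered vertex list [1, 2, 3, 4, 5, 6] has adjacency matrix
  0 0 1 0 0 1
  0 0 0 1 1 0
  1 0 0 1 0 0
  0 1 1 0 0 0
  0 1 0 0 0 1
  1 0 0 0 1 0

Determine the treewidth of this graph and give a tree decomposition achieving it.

Treewidth 2.
One such decomposition:
Bags: B1 = {2, 4, 5}  B2 = {3, 4, 5}  B3 = {1, 3, 5}  B4 = {1, 5, 6}
Tree: B1–B2, B2–B3, B3–B4

Each bag holds 3 vertices, so the decomposition has width 2, which upper-bounds the treewidth. Since 5–2–4–3–1–6–5 is a cycle in G, G is not acyclic. Forests are exactly the graphs of treewidth ≤ 1, so tw(G) ≥ 2. Therefore the treewidth is 2.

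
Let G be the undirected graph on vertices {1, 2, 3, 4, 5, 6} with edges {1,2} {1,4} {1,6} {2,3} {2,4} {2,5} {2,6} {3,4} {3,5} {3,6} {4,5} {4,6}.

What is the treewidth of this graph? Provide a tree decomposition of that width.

The largest bag has 4 vertices, giving width 3; this decomposition certifies tw(G) ≤ 3. Conversely, {1, 2, 4, 6} is a clique of size 4, and the vertices of any clique must share a bag in every tree decomposition; so some bag has ≥ 4 vertices and tw(G) ≥ 3. Combining the bounds, tw(G) = 3.

Treewidth 3.
One such decomposition:
Bags: B1 = {2, 3, 4, 6}  B2 = {2, 3, 4, 5}  B3 = {1, 2, 4, 6}
Tree: B1–B2, B1–B3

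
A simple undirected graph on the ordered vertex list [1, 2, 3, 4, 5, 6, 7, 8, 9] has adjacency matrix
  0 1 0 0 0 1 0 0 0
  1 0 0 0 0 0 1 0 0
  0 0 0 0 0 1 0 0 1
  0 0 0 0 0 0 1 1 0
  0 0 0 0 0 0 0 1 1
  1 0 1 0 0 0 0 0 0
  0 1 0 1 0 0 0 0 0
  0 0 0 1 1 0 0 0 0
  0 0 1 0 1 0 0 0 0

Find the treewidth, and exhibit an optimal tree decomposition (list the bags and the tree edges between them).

Each bag holds 3 vertices, so the decomposition has width 2, which upper-bounds the treewidth. Since 6–1–2–7–4–8–5–9–3–6 is a cycle in G, G is not acyclic. Forests are exactly the graphs of treewidth ≤ 1, so tw(G) ≥ 2. Combining the bounds, tw(G) = 2.

Treewidth 2.
Bags: B1 = {1, 2, 6}  B2 = {2, 6, 7}  B3 = {4, 6, 7}  B4 = {4, 6, 8}  B5 = {5, 6, 8}  B6 = {5, 6, 9}  B7 = {3, 6, 9}
Tree: B1–B2, B2–B3, B3–B4, B4–B5, B5–B6, B6–B7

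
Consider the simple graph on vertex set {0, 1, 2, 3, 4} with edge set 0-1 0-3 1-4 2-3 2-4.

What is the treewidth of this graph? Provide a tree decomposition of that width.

Treewidth 2.
Bags: B1 = {1, 2, 4}  B2 = {1, 2, 3}  B3 = {0, 1, 3}
Tree: B1–B2, B2–B3

The largest bag has 3 vertices, giving width 2; this decomposition certifies tw(G) ≤ 2. For the lower bound, G contains the cycle 1–4–2–3–0–1, so G is not a forest; only forests have treewidth ≤ 1, hence tw(G) ≥ 2. The upper and lower bounds meet at 2, so that is the treewidth.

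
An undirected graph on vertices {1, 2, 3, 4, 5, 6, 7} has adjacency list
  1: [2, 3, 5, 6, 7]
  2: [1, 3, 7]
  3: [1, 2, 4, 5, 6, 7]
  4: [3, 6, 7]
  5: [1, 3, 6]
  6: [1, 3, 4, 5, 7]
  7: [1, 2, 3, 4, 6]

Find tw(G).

3

A width-3 tree decomposition is:
Bags: B1 = {3, 4, 6, 7}  B2 = {1, 3, 6, 7}  B3 = {1, 2, 3, 7}  B4 = {1, 3, 5, 6}
Tree: B1–B2, B2–B3, B2–B4
The largest bag has 4 vertices, giving width 3; this decomposition certifies tw(G) ≤ 3. Conversely, {1, 2, 3, 7} is a clique of size 4, and the vertices of any clique must share a bag in every tree decomposition; so some bag has ≥ 4 vertices and tw(G) ≥ 3. Therefore the treewidth is 3.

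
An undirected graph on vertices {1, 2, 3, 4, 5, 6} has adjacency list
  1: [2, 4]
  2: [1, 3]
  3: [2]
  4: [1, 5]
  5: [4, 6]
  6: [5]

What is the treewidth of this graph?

1

A width-1 tree decomposition is:
Bags: B1 = {2, 3}  B2 = {1, 2}  B3 = {1, 4}  B4 = {4, 5}  B5 = {5, 6}
Tree: B1–B2, B2–B3, B3–B4, B4–B5
The largest bag has 2 vertices, giving width 1; this decomposition certifies tw(G) ≤ 1. Since G has at least one edge (e.g. 3–2), it is not an edgeless graph, so tw(G) ≥ 1. Hence tw(G) = 1 exactly.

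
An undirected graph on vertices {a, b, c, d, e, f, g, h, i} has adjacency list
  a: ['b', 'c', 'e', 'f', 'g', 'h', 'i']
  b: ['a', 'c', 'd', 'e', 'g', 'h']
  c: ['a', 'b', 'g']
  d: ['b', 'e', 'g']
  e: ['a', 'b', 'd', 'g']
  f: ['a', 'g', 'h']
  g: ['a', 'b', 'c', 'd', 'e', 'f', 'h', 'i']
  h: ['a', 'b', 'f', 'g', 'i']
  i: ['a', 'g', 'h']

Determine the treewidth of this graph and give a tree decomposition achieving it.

Every bag has size at most 4, so the width is 4 − 1 = 3 and tw(G) ≤ 3. For the lower bound, the 4 vertices {b, d, e, g} are pairwise adjacent, and any tree decomposition puts a clique entirely inside one bag — forcing width ≥ 3. Hence tw(G) = 3 exactly.

Treewidth 3.
Bags: B1 = {a, b, e, g}  B2 = {a, b, g, h}  B3 = {a, b, c, g}  B4 = {b, d, e, g}  B5 = {a, g, h, i}  B6 = {a, f, g, h}
Tree: B1–B2, B2–B3, B1–B4, B2–B5, B2–B6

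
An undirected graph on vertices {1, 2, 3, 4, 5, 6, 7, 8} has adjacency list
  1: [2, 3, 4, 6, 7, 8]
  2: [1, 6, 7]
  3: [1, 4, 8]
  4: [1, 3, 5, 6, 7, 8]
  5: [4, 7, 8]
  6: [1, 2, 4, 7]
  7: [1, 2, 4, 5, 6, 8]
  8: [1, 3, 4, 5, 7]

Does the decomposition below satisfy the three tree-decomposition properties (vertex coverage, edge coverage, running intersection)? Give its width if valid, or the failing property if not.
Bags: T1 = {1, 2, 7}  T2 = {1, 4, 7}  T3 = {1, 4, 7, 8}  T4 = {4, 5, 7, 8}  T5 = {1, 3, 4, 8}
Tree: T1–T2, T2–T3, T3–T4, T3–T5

No — vertex 6 appears in no bag.

A tree decomposition must satisfy three properties: every vertex lies in some bag; for every edge, both endpoints lie together in some bag; and for every vertex, the bags containing it form a connected subtree. Here vertex 6 appears in no bag, so the decomposition is invalid.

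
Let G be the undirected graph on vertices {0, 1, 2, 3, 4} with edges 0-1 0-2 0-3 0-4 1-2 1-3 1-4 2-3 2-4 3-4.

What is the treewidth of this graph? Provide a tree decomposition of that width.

Treewidth 4.
Bags: B1 = {0, 1, 2, 3, 4}
Tree: (single bag)

A single bag containing all 5 vertices is trivially a valid decomposition of width 4. Conversely, {0, 1, 2, 3, 4} is a clique of size 5, and the vertices of any clique must share a bag in every tree decomposition; so some bag has ≥ 5 vertices and tw(G) ≥ 4. Therefore the treewidth is 4.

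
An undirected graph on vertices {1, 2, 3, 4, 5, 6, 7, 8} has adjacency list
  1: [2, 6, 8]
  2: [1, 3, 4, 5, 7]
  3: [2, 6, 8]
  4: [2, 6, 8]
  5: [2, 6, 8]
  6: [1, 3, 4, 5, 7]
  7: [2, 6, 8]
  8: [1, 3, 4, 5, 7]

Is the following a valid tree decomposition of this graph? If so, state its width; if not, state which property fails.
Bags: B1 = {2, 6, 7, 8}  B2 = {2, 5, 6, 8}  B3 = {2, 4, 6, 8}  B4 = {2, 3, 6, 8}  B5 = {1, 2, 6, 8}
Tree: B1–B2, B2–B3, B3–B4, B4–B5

Checking the three conditions: (i) the bags cover all of {1, 2, 3, 4, 5, 6, 7, 8}; (ii) for each edge, some bag contains both endpoints; (iii) the bags containing any fixed vertex form a subtree. All hold, so the decomposition is valid with width 4 − 1 = 3.

Yes; width 3.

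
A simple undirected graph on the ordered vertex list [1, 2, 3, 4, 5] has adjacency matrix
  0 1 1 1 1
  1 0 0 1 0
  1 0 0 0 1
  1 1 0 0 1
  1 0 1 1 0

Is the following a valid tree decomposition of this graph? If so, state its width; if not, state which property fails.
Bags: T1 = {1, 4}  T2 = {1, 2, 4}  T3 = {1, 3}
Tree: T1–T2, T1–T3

No — vertex 5 appears in no bag.

A tree decomposition must satisfy three properties: every vertex lies in some bag; for every edge, both endpoints lie together in some bag; and for every vertex, the bags containing it form a connected subtree. Here vertex 5 appears in no bag, so the decomposition is invalid.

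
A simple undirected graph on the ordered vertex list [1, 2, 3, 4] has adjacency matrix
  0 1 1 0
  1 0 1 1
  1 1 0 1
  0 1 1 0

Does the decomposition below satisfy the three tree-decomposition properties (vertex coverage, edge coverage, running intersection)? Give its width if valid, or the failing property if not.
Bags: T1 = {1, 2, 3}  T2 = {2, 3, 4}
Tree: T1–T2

Every vertex of G appears in some bag (union = {1, 2, 3, 4}); every edge is covered by a bag; and for each vertex v the set of bags containing v is connected in the bag tree. The decomposition is therefore valid. The largest bag has 3 vertices, so the width is 2.

Yes; width 2.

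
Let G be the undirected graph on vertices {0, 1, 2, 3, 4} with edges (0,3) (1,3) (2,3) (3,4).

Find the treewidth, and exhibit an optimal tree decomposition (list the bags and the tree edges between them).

Each bag holds 2 vertices, so the decomposition has width 1, which upper-bounds the treewidth. Any graph with an edge has treewidth ≥ 1, and G has the edge 3–0. Therefore the treewidth is 1.

Treewidth 1.
Bags: B1 = {0, 3}  B2 = {1, 3}  B3 = {2, 3}  B4 = {3, 4}
Tree: B1–B2, B2–B3, B2–B4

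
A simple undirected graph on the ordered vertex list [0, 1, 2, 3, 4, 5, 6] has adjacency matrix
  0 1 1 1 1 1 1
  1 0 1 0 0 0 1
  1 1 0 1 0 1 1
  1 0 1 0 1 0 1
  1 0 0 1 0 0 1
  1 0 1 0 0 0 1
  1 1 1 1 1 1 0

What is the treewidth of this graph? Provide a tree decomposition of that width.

Each bag holds 4 vertices, so the decomposition has width 3, which upper-bounds the treewidth. For the lower bound, the 4 vertices {0, 1, 2, 6} are pairwise adjacent, and any tree decomposition puts a clique entirely inside one bag — forcing width ≥ 3. Combining the bounds, tw(G) = 3.

Treewidth 3.
One optimal decomposition is:
Bags: B1 = {0, 2, 3, 6}  B2 = {0, 1, 2, 6}  B3 = {0, 2, 5, 6}  B4 = {0, 3, 4, 6}
Tree: B1–B2, B1–B3, B1–B4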